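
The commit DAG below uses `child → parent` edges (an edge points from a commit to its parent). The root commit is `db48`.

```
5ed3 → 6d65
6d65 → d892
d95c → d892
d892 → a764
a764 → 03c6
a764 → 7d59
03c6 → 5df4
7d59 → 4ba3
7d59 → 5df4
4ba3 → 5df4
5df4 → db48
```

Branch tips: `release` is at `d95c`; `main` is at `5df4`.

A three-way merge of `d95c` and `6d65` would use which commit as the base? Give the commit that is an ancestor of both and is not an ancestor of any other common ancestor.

d892

Ancestors of d95c: {03c6, 4ba3, 5df4, 7d59, a764, d892, d95c, db48}.
Ancestors of 6d65: {03c6, 4ba3, 5df4, 6d65, 7d59, a764, d892, db48}.
Common ancestors: {03c6, 4ba3, 5df4, 7d59, a764, d892, db48}.
Among these, d892 is not an ancestor of any other common ancestor — it is the merge base.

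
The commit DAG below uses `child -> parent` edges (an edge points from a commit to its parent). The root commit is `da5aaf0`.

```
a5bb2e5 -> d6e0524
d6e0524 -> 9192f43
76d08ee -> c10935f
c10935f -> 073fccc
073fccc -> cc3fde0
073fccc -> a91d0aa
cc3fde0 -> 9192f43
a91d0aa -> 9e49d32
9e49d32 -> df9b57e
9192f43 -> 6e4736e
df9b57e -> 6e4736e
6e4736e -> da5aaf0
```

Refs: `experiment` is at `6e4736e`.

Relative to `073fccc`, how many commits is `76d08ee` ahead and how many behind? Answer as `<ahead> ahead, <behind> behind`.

Reachable from 76d08ee: {073fccc, 6e4736e, 76d08ee, 9192f43, 9e49d32, a91d0aa, c10935f, cc3fde0, da5aaf0, df9b57e}.
Reachable from 073fccc: {073fccc, 6e4736e, 9192f43, 9e49d32, a91d0aa, cc3fde0, da5aaf0, df9b57e}.
Only in 76d08ee's history (ahead): {76d08ee, c10935f} — 2.
Only in 073fccc's history (behind): {} — 0.

2 ahead, 0 behind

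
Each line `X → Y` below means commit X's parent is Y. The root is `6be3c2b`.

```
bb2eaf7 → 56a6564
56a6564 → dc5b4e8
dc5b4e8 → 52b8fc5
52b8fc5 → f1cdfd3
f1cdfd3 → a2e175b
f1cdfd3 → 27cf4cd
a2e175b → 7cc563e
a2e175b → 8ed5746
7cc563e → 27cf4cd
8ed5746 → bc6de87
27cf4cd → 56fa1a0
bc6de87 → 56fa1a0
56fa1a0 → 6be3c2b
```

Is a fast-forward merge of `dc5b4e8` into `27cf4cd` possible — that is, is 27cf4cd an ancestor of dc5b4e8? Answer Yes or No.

A fast-forward from 27cf4cd to dc5b4e8 is possible iff 27cf4cd is an ancestor of dc5b4e8.
Ancestors of dc5b4e8: {27cf4cd, 52b8fc5, 56fa1a0, 6be3c2b, 7cc563e, 8ed5746, a2e175b, bc6de87, dc5b4e8, f1cdfd3}.
27cf4cd is among them, so fast-forward is possible.

Yes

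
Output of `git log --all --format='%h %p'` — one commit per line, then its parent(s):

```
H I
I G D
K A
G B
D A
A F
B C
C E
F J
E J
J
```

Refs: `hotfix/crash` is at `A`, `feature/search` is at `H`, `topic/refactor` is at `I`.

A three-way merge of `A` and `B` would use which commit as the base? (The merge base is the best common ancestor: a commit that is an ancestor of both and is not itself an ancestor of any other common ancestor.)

J

Ancestors of A: {A, F, J}.
Ancestors of B: {B, C, E, J}.
Common ancestors: {J}.
The only common ancestor is J, so it is the merge base.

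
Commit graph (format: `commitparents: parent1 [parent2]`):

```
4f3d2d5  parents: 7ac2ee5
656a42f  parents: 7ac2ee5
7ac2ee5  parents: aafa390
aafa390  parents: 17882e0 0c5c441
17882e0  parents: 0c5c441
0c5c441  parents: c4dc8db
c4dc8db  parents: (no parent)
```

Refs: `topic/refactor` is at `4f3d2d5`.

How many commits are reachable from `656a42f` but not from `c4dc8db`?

Reachable from 656a42f: {0c5c441, 17882e0, 656a42f, 7ac2ee5, aafa390, c4dc8db}.
Reachable from c4dc8db: {c4dc8db}.
In 656a42f's history but not c4dc8db's: {0c5c441, 17882e0, 656a42f, 7ac2ee5, aafa390} — 5 commits.

5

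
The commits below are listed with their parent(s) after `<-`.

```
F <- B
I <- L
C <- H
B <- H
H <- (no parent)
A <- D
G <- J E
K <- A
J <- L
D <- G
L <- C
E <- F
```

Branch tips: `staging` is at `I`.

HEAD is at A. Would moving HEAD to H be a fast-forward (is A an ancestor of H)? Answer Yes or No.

A fast-forward from A to H is possible iff A is an ancestor of H.
Ancestors of H: {H}.
A is not among them, so fast-forward is not possible.

No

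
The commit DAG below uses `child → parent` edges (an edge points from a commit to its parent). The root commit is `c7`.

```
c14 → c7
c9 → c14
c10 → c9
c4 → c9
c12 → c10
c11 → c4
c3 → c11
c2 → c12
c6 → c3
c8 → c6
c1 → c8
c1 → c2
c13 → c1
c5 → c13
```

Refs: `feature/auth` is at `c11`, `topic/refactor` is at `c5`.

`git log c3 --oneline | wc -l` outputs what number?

Walking parent pointers from c3: reachable set = {c11, c14, c3, c4, c7, c9}.
That is 6 commits.

6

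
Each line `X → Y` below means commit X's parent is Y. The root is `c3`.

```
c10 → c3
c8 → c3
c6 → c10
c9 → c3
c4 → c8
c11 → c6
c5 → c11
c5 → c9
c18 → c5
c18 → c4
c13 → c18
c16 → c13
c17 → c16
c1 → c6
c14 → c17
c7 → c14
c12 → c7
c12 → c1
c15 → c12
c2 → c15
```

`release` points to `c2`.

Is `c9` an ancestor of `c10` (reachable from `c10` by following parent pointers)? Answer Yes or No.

No

Ancestors of c10: {c10, c3}.
c9 is not in that set, so it is not an ancestor of c10.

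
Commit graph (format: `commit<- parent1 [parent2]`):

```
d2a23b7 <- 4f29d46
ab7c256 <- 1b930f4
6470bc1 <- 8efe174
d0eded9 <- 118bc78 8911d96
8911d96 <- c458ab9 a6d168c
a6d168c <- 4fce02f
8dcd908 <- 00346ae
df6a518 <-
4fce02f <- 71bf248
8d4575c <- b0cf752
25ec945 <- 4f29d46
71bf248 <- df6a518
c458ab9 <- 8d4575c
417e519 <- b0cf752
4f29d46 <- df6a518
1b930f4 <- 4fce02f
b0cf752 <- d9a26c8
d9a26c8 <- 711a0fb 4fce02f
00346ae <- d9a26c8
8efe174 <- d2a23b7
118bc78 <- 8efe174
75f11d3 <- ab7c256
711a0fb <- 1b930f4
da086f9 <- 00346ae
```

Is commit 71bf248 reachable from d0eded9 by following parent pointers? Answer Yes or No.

Ancestors of d0eded9 (commits reachable by following parents): {118bc78, 1b930f4, 4f29d46, 4fce02f, 711a0fb, 71bf248, 8911d96, 8d4575c, 8efe174, a6d168c, b0cf752, c458ab9, d0eded9, d2a23b7, d9a26c8, df6a518}.
71bf248 is in that set, so it is an ancestor of d0eded9.

Yes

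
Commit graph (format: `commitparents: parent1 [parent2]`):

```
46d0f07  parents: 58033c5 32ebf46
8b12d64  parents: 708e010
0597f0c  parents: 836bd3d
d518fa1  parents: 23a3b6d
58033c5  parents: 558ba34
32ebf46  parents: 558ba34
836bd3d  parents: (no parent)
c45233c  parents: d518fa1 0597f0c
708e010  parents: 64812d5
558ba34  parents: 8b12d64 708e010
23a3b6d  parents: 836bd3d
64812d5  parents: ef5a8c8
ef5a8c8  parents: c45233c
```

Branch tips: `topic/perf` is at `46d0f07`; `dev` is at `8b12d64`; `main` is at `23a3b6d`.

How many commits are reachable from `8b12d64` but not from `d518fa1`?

6

Reachable from 8b12d64: {0597f0c, 23a3b6d, 64812d5, 708e010, 836bd3d, 8b12d64, c45233c, d518fa1, ef5a8c8}.
Reachable from d518fa1: {23a3b6d, 836bd3d, d518fa1}.
In 8b12d64's history but not d518fa1's: {0597f0c, 64812d5, 708e010, 8b12d64, c45233c, ef5a8c8} — 6 commits.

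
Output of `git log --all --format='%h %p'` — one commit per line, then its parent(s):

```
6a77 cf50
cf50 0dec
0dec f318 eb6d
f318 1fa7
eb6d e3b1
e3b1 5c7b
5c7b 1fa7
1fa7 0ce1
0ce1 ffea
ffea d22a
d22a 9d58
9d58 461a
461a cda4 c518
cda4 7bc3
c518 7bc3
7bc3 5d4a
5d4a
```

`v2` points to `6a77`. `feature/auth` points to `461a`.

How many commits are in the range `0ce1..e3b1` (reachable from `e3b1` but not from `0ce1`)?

3

Reachable from e3b1: {0ce1, 1fa7, 461a, 5c7b, 5d4a, 7bc3, 9d58, c518, cda4, d22a, e3b1, ffea}.
Reachable from 0ce1: {0ce1, 461a, 5d4a, 7bc3, 9d58, c518, cda4, d22a, ffea}.
In e3b1's history but not 0ce1's: {1fa7, 5c7b, e3b1} — 3 commits.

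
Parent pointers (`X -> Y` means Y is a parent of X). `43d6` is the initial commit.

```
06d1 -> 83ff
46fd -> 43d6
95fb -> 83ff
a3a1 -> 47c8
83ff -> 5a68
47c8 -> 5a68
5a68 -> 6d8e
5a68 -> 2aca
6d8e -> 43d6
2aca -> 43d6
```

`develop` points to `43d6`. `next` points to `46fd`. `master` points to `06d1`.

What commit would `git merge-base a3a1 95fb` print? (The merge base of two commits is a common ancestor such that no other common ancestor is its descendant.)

5a68

Ancestors of a3a1: {2aca, 43d6, 47c8, 5a68, 6d8e, a3a1}.
Ancestors of 95fb: {2aca, 43d6, 5a68, 6d8e, 83ff, 95fb}.
Common ancestors: {2aca, 43d6, 5a68, 6d8e}.
Among these, 5a68 is not an ancestor of any other common ancestor — it is the merge base.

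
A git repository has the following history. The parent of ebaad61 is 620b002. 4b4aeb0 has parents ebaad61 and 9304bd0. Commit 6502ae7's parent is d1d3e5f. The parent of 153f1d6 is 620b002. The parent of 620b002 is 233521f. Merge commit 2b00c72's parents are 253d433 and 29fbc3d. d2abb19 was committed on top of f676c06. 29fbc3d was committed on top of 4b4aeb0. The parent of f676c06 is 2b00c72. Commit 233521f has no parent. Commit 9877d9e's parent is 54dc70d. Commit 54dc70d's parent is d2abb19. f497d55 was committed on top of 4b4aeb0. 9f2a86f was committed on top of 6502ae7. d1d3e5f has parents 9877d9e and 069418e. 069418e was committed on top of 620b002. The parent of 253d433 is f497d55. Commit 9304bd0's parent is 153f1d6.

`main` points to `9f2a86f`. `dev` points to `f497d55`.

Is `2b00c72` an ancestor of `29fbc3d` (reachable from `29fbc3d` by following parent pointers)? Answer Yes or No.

No

Ancestors of 29fbc3d: {153f1d6, 233521f, 29fbc3d, 4b4aeb0, 620b002, 9304bd0, ebaad61}.
2b00c72 is not in that set, so it is not an ancestor of 29fbc3d.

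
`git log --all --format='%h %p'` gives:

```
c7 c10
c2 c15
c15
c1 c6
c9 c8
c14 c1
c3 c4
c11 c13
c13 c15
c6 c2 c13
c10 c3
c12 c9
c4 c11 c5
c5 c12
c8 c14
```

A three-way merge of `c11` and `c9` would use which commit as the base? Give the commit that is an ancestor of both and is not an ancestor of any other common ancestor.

Ancestors of c11: {c11, c13, c15}.
Ancestors of c9: {c1, c13, c14, c15, c2, c6, c8, c9}.
Common ancestors: {c13, c15}.
Among these, c13 is not an ancestor of any other common ancestor — it is the merge base.

c13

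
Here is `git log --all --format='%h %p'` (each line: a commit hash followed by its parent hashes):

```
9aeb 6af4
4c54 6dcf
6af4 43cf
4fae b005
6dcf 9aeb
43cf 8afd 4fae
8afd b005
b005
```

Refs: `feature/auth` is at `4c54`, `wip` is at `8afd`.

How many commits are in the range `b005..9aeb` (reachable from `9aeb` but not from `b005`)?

Reachable from 9aeb: {43cf, 4fae, 6af4, 8afd, 9aeb, b005}.
Reachable from b005: {b005}.
In 9aeb's history but not b005's: {43cf, 4fae, 6af4, 8afd, 9aeb} — 5 commits.

5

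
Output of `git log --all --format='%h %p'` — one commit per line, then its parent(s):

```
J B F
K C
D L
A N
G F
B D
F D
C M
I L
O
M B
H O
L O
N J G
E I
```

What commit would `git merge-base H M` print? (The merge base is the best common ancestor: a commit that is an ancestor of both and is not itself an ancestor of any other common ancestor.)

Ancestors of H: {H, O}.
Ancestors of M: {B, D, L, M, O}.
Common ancestors: {O}.
The only common ancestor is O, so it is the merge base.

O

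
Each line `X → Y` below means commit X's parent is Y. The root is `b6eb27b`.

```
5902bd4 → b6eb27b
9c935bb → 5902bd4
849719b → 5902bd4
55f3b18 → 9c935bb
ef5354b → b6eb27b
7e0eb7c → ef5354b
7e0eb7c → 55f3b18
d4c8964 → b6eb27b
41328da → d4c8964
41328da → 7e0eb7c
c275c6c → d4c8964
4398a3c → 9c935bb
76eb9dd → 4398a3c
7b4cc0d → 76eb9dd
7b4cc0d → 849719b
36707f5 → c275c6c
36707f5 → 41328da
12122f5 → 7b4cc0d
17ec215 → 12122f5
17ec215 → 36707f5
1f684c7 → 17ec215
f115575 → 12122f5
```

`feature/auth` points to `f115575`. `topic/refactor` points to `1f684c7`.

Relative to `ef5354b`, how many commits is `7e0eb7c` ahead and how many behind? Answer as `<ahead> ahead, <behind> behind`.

4 ahead, 0 behind

Reachable from 7e0eb7c: {55f3b18, 5902bd4, 7e0eb7c, 9c935bb, b6eb27b, ef5354b}.
Reachable from ef5354b: {b6eb27b, ef5354b}.
Only in 7e0eb7c's history (ahead): {55f3b18, 5902bd4, 7e0eb7c, 9c935bb} — 4.
Only in ef5354b's history (behind): {} — 0.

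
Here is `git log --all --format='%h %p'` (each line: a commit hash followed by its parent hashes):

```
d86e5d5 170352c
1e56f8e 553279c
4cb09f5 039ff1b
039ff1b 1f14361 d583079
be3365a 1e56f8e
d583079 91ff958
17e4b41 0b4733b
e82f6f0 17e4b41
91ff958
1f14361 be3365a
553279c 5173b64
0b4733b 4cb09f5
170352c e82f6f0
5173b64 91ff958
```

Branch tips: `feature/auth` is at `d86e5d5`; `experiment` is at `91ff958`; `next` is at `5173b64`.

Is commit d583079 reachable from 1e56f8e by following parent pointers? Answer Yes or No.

No

Ancestors of 1e56f8e: {1e56f8e, 5173b64, 553279c, 91ff958}.
d583079 is not in that set, so it is not an ancestor of 1e56f8e.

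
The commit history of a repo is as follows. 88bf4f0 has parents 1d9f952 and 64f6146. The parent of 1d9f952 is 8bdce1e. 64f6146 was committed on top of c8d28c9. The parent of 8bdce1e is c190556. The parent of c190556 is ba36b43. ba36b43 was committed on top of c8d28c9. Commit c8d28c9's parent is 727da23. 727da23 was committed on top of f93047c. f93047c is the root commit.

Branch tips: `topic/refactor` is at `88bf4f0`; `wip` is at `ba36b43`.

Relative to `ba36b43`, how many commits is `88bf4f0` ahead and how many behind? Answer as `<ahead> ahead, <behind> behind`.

5 ahead, 0 behind

Reachable from 88bf4f0: {1d9f952, 64f6146, 727da23, 88bf4f0, 8bdce1e, ba36b43, c190556, c8d28c9, f93047c}.
Reachable from ba36b43: {727da23, ba36b43, c8d28c9, f93047c}.
Only in 88bf4f0's history (ahead): {1d9f952, 64f6146, 88bf4f0, 8bdce1e, c190556} — 5.
Only in ba36b43's history (behind): {} — 0.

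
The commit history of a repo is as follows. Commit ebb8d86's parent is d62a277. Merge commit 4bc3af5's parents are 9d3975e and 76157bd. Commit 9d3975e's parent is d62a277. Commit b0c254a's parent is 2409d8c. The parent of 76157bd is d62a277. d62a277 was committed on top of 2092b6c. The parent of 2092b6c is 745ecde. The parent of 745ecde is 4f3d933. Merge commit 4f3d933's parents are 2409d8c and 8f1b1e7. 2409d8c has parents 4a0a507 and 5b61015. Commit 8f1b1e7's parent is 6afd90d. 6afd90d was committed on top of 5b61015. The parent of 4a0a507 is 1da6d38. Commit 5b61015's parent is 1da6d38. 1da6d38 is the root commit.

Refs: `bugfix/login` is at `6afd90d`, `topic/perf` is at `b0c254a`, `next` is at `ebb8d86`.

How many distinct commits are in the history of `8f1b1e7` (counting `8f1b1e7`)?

Walking parent pointers from 8f1b1e7: reachable set = {1da6d38, 5b61015, 6afd90d, 8f1b1e7}.
That is 4 commits.

4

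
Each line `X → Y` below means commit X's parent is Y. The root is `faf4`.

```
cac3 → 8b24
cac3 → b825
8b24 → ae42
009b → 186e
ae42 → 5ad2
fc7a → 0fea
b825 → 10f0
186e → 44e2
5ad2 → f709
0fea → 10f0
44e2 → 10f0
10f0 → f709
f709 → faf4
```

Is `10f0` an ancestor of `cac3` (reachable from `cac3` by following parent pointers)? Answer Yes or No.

Yes

Ancestors of cac3 (commits reachable by following parents): {10f0, 5ad2, 8b24, ae42, b825, cac3, f709, faf4}.
10f0 is in that set, so it is an ancestor of cac3.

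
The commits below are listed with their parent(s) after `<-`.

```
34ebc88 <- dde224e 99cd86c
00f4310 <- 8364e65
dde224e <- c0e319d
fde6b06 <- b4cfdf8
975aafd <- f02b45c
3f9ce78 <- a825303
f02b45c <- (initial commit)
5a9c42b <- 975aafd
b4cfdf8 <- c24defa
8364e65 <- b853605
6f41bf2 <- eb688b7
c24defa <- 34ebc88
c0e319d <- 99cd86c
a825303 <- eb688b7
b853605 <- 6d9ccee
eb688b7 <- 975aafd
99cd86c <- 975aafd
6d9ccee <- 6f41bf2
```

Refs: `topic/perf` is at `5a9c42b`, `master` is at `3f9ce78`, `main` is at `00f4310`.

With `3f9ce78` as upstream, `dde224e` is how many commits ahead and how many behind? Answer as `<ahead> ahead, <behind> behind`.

3 ahead, 3 behind

Reachable from dde224e: {975aafd, 99cd86c, c0e319d, dde224e, f02b45c}.
Reachable from 3f9ce78: {3f9ce78, 975aafd, a825303, eb688b7, f02b45c}.
Only in dde224e's history (ahead): {99cd86c, c0e319d, dde224e} — 3.
Only in 3f9ce78's history (behind): {3f9ce78, a825303, eb688b7} — 3.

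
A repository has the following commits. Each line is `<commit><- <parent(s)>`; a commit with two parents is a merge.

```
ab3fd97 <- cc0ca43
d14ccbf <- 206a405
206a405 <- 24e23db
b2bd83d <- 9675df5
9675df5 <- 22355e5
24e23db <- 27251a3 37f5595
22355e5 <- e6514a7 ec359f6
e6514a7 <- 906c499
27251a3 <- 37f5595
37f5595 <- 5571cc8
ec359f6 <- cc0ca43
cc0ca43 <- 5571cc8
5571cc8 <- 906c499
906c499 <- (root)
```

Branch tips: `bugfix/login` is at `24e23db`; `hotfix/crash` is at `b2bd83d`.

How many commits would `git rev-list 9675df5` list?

7

Walking parent pointers from 9675df5: reachable set = {22355e5, 5571cc8, 906c499, 9675df5, cc0ca43, e6514a7, ec359f6}.
That is 7 commits.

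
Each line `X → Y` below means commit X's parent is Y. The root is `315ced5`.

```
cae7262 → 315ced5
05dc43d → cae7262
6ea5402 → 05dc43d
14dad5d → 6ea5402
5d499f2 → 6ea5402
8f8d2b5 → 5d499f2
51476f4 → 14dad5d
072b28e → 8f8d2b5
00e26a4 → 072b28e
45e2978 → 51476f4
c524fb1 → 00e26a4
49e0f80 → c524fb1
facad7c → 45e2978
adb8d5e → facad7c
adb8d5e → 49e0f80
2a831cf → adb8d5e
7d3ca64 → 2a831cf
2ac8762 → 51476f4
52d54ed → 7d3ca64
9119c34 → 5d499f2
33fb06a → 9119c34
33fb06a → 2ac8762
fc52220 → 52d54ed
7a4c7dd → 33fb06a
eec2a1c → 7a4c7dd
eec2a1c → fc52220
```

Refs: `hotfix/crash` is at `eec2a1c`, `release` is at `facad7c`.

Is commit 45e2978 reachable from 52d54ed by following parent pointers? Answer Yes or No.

Yes

Ancestors of 52d54ed (commits reachable by following parents): {00e26a4, 05dc43d, 072b28e, 14dad5d, 2a831cf, 315ced5, 45e2978, 49e0f80, 51476f4, 52d54ed, 5d499f2, 6ea5402, 7d3ca64, 8f8d2b5, adb8d5e, c524fb1, cae7262, facad7c}.
45e2978 is in that set, so it is an ancestor of 52d54ed.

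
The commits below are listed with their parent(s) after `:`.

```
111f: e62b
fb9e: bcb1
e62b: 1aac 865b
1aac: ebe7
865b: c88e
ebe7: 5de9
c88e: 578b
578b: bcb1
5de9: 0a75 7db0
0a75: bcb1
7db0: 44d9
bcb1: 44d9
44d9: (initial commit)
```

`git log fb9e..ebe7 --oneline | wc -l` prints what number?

Reachable from ebe7: {0a75, 44d9, 5de9, 7db0, bcb1, ebe7}.
Reachable from fb9e: {44d9, bcb1, fb9e}.
In ebe7's history but not fb9e's: {0a75, 5de9, 7db0, ebe7} — 4 commits.

4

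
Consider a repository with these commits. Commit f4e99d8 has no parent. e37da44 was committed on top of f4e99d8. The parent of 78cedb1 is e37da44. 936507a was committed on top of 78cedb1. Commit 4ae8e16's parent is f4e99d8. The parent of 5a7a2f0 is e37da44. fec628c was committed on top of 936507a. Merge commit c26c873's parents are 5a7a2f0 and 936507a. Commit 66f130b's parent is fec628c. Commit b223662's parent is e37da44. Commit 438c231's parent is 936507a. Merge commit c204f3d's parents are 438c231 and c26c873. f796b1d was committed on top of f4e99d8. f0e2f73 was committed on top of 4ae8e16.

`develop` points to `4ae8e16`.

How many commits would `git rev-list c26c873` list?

6

Walking parent pointers from c26c873: reachable set = {5a7a2f0, 78cedb1, 936507a, c26c873, e37da44, f4e99d8}.
That is 6 commits.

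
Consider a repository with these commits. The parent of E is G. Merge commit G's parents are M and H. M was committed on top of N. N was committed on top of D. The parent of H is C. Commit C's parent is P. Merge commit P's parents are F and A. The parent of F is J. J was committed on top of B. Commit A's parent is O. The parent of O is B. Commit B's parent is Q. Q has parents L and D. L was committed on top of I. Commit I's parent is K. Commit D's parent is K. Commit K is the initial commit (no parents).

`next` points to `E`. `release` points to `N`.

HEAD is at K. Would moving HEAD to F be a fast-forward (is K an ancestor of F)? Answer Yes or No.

A fast-forward from K to F is possible iff K is an ancestor of F.
Ancestors of F: {B, D, F, I, J, K, L, Q}.
K is among them, so fast-forward is possible.

Yes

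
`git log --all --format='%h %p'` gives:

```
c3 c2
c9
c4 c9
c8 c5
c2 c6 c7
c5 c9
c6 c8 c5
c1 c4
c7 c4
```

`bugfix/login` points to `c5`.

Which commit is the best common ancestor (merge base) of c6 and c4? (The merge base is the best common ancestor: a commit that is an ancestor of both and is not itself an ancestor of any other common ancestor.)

c9

Ancestors of c6: {c5, c6, c8, c9}.
Ancestors of c4: {c4, c9}.
Common ancestors: {c9}.
The only common ancestor is c9, so it is the merge base.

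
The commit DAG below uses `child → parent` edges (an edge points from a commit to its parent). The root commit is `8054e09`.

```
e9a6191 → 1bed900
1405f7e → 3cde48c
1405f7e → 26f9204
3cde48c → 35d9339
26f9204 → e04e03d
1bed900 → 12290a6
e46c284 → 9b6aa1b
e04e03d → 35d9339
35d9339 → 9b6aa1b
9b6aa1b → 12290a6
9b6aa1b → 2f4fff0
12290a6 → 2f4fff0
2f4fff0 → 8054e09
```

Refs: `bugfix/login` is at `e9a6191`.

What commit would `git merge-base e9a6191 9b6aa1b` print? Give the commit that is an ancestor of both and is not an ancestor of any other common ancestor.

Ancestors of e9a6191: {12290a6, 1bed900, 2f4fff0, 8054e09, e9a6191}.
Ancestors of 9b6aa1b: {12290a6, 2f4fff0, 8054e09, 9b6aa1b}.
Common ancestors: {12290a6, 2f4fff0, 8054e09}.
Among these, 12290a6 is not an ancestor of any other common ancestor — it is the merge base.

12290a6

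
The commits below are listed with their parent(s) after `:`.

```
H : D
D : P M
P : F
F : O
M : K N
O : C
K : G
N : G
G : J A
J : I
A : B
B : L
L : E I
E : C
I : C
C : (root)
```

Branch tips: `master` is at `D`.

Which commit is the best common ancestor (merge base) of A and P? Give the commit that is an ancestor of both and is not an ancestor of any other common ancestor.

Ancestors of A: {A, B, C, E, I, L}.
Ancestors of P: {C, F, O, P}.
Common ancestors: {C}.
The only common ancestor is C, so it is the merge base.

C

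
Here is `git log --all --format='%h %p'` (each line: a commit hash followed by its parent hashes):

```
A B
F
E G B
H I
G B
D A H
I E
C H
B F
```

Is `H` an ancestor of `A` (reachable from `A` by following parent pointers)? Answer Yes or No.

No

Ancestors of A: {A, B, F}.
H is not in that set, so it is not an ancestor of A.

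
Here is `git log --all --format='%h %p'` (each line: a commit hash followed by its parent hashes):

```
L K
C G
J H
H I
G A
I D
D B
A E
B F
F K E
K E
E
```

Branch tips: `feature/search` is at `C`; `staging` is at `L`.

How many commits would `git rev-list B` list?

4

Walking parent pointers from B: reachable set = {B, E, F, K}.
That is 4 commits.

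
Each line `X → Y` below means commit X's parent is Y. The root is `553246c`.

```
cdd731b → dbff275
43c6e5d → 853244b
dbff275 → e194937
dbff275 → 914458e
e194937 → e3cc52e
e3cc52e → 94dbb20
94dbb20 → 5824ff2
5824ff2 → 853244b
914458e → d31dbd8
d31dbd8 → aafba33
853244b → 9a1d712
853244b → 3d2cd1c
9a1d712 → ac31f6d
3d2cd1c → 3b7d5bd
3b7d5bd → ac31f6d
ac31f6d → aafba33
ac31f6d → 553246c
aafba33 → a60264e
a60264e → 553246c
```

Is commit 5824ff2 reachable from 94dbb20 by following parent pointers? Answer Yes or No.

Yes

Ancestors of 94dbb20 (commits reachable by following parents): {3b7d5bd, 3d2cd1c, 553246c, 5824ff2, 853244b, 94dbb20, 9a1d712, a60264e, aafba33, ac31f6d}.
5824ff2 is in that set, so it is an ancestor of 94dbb20.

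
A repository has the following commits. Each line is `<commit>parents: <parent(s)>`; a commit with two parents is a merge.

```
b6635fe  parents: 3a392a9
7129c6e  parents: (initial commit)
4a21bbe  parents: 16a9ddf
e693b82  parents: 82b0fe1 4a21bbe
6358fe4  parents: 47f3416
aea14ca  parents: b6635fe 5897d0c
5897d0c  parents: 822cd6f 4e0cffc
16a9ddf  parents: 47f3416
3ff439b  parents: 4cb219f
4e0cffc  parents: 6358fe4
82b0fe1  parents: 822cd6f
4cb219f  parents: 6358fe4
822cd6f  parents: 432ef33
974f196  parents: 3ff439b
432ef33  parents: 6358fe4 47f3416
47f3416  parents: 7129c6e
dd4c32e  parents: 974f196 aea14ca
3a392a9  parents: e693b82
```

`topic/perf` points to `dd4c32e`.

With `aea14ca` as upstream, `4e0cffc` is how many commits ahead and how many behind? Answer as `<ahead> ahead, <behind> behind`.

0 ahead, 10 behind

Reachable from 4e0cffc: {47f3416, 4e0cffc, 6358fe4, 7129c6e}.
Reachable from aea14ca: {16a9ddf, 3a392a9, 432ef33, 47f3416, 4a21bbe, 4e0cffc, 5897d0c, 6358fe4, 7129c6e, 822cd6f, 82b0fe1, aea14ca, b6635fe, e693b82}.
Only in 4e0cffc's history (ahead): {} — 0.
Only in aea14ca's history (behind): {16a9ddf, 3a392a9, 432ef33, 4a21bbe, 5897d0c, 822cd6f, 82b0fe1, aea14ca, b6635fe, e693b82} — 10.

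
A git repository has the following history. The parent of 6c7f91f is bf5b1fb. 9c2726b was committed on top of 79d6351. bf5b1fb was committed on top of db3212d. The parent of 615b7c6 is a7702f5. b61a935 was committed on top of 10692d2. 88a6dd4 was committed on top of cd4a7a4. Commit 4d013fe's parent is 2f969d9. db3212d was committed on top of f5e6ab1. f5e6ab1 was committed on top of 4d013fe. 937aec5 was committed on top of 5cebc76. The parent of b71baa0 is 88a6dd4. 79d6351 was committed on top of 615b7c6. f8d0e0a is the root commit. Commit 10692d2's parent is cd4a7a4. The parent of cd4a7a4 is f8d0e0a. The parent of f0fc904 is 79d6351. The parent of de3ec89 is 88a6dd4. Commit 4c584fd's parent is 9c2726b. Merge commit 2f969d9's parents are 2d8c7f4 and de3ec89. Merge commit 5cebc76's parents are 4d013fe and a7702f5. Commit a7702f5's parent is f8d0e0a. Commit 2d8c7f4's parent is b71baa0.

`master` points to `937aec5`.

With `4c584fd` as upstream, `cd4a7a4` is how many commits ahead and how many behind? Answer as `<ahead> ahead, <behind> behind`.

1 ahead, 5 behind

Reachable from cd4a7a4: {cd4a7a4, f8d0e0a}.
Reachable from 4c584fd: {4c584fd, 615b7c6, 79d6351, 9c2726b, a7702f5, f8d0e0a}.
Only in cd4a7a4's history (ahead): {cd4a7a4} — 1.
Only in 4c584fd's history (behind): {4c584fd, 615b7c6, 79d6351, 9c2726b, a7702f5} — 5.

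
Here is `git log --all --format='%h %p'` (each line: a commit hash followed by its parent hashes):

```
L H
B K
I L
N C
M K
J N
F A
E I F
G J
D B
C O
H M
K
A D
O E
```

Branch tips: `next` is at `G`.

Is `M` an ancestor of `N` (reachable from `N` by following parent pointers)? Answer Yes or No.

Ancestors of N (commits reachable by following parents): {A, B, C, D, E, F, H, I, K, L, M, N, O}.
M is in that set, so it is an ancestor of N.

Yes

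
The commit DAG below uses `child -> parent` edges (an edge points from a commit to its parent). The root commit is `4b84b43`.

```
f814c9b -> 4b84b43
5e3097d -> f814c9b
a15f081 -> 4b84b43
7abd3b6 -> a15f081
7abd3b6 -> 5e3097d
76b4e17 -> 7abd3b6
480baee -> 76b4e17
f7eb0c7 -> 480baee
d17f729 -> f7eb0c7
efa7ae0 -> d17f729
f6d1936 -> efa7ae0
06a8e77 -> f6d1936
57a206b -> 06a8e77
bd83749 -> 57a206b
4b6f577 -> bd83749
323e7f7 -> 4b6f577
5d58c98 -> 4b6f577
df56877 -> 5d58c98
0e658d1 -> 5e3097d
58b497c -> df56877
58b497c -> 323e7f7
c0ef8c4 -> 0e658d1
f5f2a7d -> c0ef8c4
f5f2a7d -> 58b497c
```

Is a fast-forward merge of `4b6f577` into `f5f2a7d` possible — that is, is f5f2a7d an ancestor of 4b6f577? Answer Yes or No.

A fast-forward from f5f2a7d to 4b6f577 is possible iff f5f2a7d is an ancestor of 4b6f577.
Ancestors of 4b6f577: {06a8e77, 480baee, 4b6f577, 4b84b43, 57a206b, 5e3097d, 76b4e17, 7abd3b6, a15f081, bd83749, d17f729, efa7ae0, f6d1936, f7eb0c7, f814c9b}.
f5f2a7d is not among them, so fast-forward is not possible.

No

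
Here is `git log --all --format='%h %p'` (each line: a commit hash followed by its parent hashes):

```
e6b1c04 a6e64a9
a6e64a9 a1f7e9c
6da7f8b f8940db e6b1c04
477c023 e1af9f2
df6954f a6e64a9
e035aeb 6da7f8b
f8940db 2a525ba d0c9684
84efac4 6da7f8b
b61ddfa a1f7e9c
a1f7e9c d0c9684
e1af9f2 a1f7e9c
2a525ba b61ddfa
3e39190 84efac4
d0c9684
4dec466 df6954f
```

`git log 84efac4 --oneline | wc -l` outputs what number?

9

Walking parent pointers from 84efac4: reachable set = {2a525ba, 6da7f8b, 84efac4, a1f7e9c, a6e64a9, b61ddfa, d0c9684, e6b1c04, f8940db}.
That is 9 commits.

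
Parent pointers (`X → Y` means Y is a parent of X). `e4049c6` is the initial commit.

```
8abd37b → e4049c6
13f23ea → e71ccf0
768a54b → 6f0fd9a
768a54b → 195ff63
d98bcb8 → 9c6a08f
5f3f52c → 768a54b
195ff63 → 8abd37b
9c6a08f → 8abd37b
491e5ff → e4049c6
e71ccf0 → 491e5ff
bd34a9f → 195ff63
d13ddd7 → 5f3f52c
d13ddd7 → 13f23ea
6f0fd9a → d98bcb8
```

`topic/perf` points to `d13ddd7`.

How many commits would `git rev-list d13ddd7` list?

Walking parent pointers from d13ddd7: reachable set = {13f23ea, 195ff63, 491e5ff, 5f3f52c, 6f0fd9a, 768a54b, 8abd37b, 9c6a08f, d13ddd7, d98bcb8, e4049c6, e71ccf0}.
That is 12 commits.

12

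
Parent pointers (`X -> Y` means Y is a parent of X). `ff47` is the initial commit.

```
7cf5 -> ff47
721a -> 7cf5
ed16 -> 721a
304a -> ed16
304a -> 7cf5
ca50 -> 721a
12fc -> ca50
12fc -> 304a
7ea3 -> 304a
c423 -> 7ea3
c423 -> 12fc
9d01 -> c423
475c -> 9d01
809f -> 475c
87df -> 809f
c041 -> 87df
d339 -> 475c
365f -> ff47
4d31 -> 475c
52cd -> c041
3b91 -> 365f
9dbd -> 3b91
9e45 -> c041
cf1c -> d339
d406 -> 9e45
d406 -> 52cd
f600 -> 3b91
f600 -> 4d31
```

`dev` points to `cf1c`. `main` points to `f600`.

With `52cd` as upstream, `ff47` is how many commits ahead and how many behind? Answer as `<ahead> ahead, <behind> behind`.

Reachable from ff47: {ff47}.
Reachable from 52cd: {12fc, 304a, 475c, 52cd, 721a, 7cf5, 7ea3, 809f, 87df, 9d01, c041, c423, ca50, ed16, ff47}.
Only in ff47's history (ahead): {} — 0.
Only in 52cd's history (behind): {12fc, 304a, 475c, 52cd, 721a, 7cf5, 7ea3, 809f, 87df, 9d01, c041, c423, ca50, ed16} — 14.

0 ahead, 14 behind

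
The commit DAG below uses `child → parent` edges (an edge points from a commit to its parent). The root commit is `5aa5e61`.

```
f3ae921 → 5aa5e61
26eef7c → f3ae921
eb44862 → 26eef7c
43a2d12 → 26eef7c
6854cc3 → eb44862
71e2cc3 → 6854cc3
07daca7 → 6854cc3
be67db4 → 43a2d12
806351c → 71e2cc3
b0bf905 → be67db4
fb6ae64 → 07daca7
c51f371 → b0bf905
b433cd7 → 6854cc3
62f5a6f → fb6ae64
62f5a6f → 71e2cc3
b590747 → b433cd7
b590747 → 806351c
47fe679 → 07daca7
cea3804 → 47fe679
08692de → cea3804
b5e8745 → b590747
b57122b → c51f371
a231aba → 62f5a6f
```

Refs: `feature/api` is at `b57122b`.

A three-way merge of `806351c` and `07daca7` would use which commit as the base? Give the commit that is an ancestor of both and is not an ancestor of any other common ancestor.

6854cc3

Ancestors of 806351c: {26eef7c, 5aa5e61, 6854cc3, 71e2cc3, 806351c, eb44862, f3ae921}.
Ancestors of 07daca7: {07daca7, 26eef7c, 5aa5e61, 6854cc3, eb44862, f3ae921}.
Common ancestors: {26eef7c, 5aa5e61, 6854cc3, eb44862, f3ae921}.
Among these, 6854cc3 is not an ancestor of any other common ancestor — it is the merge base.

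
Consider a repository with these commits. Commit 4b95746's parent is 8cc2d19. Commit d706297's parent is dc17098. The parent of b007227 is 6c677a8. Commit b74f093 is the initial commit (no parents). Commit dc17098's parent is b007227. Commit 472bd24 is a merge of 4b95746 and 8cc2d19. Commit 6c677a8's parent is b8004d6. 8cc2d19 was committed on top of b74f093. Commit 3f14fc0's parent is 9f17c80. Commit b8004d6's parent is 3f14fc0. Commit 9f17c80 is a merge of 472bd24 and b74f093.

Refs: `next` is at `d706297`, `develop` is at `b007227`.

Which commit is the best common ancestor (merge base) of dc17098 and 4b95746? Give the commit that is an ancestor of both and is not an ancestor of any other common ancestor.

4b95746

Ancestors of dc17098: {3f14fc0, 472bd24, 4b95746, 6c677a8, 8cc2d19, 9f17c80, b007227, b74f093, b8004d6, dc17098}.
Ancestors of 4b95746: {4b95746, 8cc2d19, b74f093}.
Common ancestors: {4b95746, 8cc2d19, b74f093}.
Among these, 4b95746 is not an ancestor of any other common ancestor — it is the merge base.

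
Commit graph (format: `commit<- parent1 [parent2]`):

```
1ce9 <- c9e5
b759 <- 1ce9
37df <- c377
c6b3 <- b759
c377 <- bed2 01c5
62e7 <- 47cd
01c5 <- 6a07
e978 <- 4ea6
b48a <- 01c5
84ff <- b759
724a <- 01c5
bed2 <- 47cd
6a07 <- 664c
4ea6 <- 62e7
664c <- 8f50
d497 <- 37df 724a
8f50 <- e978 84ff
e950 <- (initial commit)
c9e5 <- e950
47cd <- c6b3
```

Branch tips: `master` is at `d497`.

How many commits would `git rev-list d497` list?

Walking parent pointers from d497: reachable set = {01c5, 1ce9, 37df, 47cd, 4ea6, 62e7, 664c, 6a07, 724a, 84ff, 8f50, b759, bed2, c377, c6b3, c9e5, d497, e950, e978}.
That is 19 commits.

19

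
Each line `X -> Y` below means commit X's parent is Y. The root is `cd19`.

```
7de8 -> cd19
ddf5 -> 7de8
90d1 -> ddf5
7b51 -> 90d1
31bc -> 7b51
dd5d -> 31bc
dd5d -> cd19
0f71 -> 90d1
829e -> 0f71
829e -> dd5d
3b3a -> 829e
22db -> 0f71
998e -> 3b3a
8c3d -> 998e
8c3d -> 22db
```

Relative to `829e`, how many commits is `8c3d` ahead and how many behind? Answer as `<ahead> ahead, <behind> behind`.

4 ahead, 0 behind

Reachable from 8c3d: {0f71, 22db, 31bc, 3b3a, 7b51, 7de8, 829e, 8c3d, 90d1, 998e, cd19, dd5d, ddf5}.
Reachable from 829e: {0f71, 31bc, 7b51, 7de8, 829e, 90d1, cd19, dd5d, ddf5}.
Only in 8c3d's history (ahead): {22db, 3b3a, 8c3d, 998e} — 4.
Only in 829e's history (behind): {} — 0.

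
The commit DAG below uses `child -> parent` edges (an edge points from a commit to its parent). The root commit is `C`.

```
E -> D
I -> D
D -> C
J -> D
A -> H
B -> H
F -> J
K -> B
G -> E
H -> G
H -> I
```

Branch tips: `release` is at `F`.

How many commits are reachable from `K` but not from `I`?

5

Reachable from K: {B, C, D, E, G, H, I, K}.
Reachable from I: {C, D, I}.
In K's history but not I's: {B, E, G, H, K} — 5 commits.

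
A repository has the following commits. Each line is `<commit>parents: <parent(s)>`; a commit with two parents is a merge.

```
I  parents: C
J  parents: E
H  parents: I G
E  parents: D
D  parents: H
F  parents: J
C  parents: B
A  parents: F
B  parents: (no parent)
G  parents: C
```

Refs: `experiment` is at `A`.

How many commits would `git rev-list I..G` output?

Reachable from G: {B, C, G}.
Reachable from I: {B, C, I}.
In G's history but not I's: {G} — 1 commit.

1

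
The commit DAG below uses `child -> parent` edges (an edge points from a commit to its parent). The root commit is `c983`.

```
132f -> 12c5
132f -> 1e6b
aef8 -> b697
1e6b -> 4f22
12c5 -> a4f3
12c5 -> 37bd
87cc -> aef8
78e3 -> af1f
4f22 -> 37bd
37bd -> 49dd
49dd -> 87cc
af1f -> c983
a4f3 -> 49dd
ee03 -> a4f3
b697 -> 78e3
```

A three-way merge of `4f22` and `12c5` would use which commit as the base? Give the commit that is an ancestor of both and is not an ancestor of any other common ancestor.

37bd

Ancestors of 4f22: {37bd, 49dd, 4f22, 78e3, 87cc, aef8, af1f, b697, c983}.
Ancestors of 12c5: {12c5, 37bd, 49dd, 78e3, 87cc, a4f3, aef8, af1f, b697, c983}.
Common ancestors: {37bd, 49dd, 78e3, 87cc, aef8, af1f, b697, c983}.
Among these, 37bd is not an ancestor of any other common ancestor — it is the merge base.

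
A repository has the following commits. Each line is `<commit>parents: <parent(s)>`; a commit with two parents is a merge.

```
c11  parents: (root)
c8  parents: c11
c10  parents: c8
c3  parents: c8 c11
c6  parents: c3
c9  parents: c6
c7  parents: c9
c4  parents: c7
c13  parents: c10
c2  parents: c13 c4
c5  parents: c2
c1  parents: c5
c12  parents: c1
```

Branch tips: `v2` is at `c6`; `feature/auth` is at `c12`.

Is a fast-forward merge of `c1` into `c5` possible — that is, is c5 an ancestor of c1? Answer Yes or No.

Yes

A fast-forward from c5 to c1 is possible iff c5 is an ancestor of c1.
Ancestors of c1: {c1, c10, c11, c13, c2, c3, c4, c5, c6, c7, c8, c9}.
c5 is among them, so fast-forward is possible.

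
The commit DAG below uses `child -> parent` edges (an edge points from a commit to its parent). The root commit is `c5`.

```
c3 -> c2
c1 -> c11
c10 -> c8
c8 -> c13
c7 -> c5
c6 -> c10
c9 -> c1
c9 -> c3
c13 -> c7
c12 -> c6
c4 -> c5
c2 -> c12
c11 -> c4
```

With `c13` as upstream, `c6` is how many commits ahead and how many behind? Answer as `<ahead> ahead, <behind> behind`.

Reachable from c6: {c10, c13, c5, c6, c7, c8}.
Reachable from c13: {c13, c5, c7}.
Only in c6's history (ahead): {c10, c6, c8} — 3.
Only in c13's history (behind): {} — 0.

3 ahead, 0 behind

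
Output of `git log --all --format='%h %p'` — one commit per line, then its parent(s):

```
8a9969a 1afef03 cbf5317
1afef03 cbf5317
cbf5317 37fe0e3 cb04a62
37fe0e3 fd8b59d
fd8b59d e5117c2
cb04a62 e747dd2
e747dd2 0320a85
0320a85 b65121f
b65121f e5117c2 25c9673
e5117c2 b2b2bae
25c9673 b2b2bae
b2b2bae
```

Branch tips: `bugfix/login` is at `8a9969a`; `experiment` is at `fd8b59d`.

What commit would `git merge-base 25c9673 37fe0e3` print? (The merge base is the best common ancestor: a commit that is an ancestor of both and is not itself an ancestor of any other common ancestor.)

Ancestors of 25c9673: {25c9673, b2b2bae}.
Ancestors of 37fe0e3: {37fe0e3, b2b2bae, e5117c2, fd8b59d}.
Common ancestors: {b2b2bae}.
The only common ancestor is b2b2bae, so it is the merge base.

b2b2bae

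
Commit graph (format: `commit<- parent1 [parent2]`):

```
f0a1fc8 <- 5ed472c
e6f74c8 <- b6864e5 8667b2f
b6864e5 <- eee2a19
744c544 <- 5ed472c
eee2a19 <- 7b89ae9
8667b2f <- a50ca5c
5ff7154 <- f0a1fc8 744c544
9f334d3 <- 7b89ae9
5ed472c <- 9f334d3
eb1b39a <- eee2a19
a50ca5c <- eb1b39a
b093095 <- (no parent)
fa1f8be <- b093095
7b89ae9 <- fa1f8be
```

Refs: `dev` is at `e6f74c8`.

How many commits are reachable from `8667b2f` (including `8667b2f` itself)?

Walking parent pointers from 8667b2f: reachable set = {7b89ae9, 8667b2f, a50ca5c, b093095, eb1b39a, eee2a19, fa1f8be}.
That is 7 commits.

7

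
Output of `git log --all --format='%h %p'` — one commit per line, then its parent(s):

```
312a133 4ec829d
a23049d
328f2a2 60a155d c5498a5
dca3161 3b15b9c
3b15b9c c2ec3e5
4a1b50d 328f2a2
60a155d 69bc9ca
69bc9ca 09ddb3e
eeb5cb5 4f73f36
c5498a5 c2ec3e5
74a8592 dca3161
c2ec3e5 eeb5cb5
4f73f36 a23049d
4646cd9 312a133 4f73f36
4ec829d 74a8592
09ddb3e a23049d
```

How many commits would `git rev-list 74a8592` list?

Walking parent pointers from 74a8592: reachable set = {3b15b9c, 4f73f36, 74a8592, a23049d, c2ec3e5, dca3161, eeb5cb5}.
That is 7 commits.

7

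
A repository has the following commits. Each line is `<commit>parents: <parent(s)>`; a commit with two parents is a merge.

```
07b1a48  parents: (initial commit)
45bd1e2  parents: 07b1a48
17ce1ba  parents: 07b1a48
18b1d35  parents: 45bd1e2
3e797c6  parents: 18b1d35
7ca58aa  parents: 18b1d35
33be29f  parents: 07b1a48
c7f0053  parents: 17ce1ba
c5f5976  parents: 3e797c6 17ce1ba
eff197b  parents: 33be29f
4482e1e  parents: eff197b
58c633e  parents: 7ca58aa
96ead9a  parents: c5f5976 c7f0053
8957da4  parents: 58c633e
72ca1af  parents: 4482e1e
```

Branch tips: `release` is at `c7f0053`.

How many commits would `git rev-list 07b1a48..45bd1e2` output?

Reachable from 45bd1e2: {07b1a48, 45bd1e2}.
Reachable from 07b1a48: {07b1a48}.
In 45bd1e2's history but not 07b1a48's: {45bd1e2} — 1 commit.

1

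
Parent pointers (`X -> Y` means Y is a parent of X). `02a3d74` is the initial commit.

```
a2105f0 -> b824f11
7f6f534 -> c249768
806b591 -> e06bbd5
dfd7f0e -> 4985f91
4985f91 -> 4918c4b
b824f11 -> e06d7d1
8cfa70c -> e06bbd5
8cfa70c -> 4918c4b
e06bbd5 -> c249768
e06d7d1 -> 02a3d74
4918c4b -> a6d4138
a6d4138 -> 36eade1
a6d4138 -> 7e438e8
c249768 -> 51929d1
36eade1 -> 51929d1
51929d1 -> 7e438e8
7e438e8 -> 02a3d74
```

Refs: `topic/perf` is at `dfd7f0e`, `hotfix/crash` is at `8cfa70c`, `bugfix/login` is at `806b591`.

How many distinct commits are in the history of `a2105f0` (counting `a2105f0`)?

4

Walking parent pointers from a2105f0: reachable set = {02a3d74, a2105f0, b824f11, e06d7d1}.
That is 4 commits.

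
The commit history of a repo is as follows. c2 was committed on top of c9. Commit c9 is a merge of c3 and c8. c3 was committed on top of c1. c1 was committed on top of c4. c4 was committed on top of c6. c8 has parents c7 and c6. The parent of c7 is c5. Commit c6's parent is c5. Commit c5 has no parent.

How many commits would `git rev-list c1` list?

Walking parent pointers from c1: reachable set = {c1, c4, c5, c6}.
That is 4 commits.

4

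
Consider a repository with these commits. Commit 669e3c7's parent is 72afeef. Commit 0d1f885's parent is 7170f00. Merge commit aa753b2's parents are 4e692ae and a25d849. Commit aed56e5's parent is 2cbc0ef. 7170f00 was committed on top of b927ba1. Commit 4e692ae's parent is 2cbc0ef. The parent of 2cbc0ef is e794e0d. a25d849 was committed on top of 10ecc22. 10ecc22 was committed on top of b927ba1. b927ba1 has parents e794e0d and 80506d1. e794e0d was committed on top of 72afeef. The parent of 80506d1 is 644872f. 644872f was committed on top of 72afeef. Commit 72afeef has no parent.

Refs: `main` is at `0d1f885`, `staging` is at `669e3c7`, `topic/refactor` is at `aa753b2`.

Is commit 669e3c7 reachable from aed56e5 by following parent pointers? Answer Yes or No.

Ancestors of aed56e5: {2cbc0ef, 72afeef, aed56e5, e794e0d}.
669e3c7 is not in that set, so it is not an ancestor of aed56e5.

No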